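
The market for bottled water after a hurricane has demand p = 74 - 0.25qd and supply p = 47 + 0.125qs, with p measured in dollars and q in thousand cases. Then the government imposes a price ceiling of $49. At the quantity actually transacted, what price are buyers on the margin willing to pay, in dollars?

Rearranging demand gives qd = 296 - 4p; rearranging supply gives qs = 8p - 376. In a free market, 296 - 4p = 8p - 376 gives the equilibrium p* = 56, q* = 72.
Since 49 < 56, the ceiling is binding.
At p = 49: qd = 296 - 4·49 = 100 and qs = 8·49 - 376 = 16.
Only 16 units reach the market. On the demand curve, the marginal buyer's willingness to pay at q = 16 is (296 - 16)/4 = 70.

70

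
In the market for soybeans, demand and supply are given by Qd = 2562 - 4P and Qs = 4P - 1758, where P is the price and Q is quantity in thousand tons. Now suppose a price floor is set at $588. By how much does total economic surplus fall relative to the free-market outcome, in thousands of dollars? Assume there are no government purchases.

9216

In a free market, 2562 - 4P = 4P - 1758 gives the equilibrium P* = 540, Q* = 402.
Since 588 > 540, the floor is binding.
At P = 588: Qd = 2562 - 4·588 = 210 and Qs = 4·588 - 1758 = 594.
Quantity traded falls to 210. At Q = 210 the demand price is (2562 - 210)/4 = 588 and the supply price is (1758 + 210)/4 = 492.
Deadweight loss = ½ · (588 - 492) · (402 - 210) = ½ · 96 · 192 = 9216.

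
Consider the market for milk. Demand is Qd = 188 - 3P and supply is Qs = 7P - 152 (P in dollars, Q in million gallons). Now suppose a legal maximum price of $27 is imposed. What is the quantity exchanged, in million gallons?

Equilibrium: 188 - 3P = 7P - 152, so 340 = 10P and P* = 34, Q* = 86.
Since 27 < 34, the ceiling is binding.
At P = 27: Qd = 188 - 3·27 = 107 and Qs = 7·27 - 152 = 37.
The quantity actually transacted is the short side, supply: 37.

37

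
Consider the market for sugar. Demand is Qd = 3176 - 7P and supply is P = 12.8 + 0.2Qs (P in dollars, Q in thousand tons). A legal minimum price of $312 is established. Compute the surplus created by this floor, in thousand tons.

Rearranging supply gives Qs = 5P - 64. Without the control the market clears where 3176 - 7P = 5P - 64, i.e. P* = 270 and Q* = 1286.
Because the floor (312) lies above the market-clearing price, it is binding.
At P = 312: Qd = 3176 - 7·312 = 992 and Qs = 5·312 - 64 = 1496.
Surplus = Qs - Qd = 1496 - 992 = 504.

504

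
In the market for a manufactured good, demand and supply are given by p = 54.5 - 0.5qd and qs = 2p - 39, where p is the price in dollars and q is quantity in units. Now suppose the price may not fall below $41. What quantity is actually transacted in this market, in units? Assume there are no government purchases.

27

Rearranging demand gives qd = 109 - 2p. Equilibrium: 109 - 2p = 2p - 39, so 148 = 4p and p* = 37, q* = 35.
Since 41 > 37, the floor is binding.
At p = 41: qd = 109 - 2·41 = 27 and qs = 2·41 - 39 = 43.
The quantity actually transacted is the short side, demand: 27.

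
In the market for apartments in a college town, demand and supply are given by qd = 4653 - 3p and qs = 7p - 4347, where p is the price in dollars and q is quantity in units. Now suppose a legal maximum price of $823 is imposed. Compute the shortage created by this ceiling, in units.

Setting quantity demanded equal to quantity supplied, 4653 - 3p = 7p - 4347, gives p* = 900 and q* = 1953.
Since 823 < 900, the ceiling is binding.
At p = 823: qd = 4653 - 3·823 = 2184 and qs = 7·823 - 4347 = 1414.
Shortage = qd - qs = 2184 - 1414 = 770.

770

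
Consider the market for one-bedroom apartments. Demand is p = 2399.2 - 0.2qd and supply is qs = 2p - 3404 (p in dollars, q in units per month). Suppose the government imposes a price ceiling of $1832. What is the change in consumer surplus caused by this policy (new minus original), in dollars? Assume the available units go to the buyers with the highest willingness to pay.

Rearranging demand gives qd = 11996 - 5p. Equilibrium: 11996 - 5p = 2p - 3404, so 15400 = 7p and p* = 2200, q* = 996.
Since 1832 < 2200, the ceiling is binding.
At p = 1832: qd = 11996 - 5·1832 = 2836 and qs = 2·1832 - 3404 = 260.
Consumer surplus without the control is ½ · (2399.2 - 2200) · 996 = 99201.6.
With the ceiling, 260 units are sold at 1832 (assume they go to the highest-value buyers). The demand price at q = 260 is 2347.2, so CS = ½ · [(2399.2 - 1832) + (2347.2 - 1832)] · 260 = 140712.
Change in consumer surplus = 140712 - 99201.6 = 41510.4.

41510.4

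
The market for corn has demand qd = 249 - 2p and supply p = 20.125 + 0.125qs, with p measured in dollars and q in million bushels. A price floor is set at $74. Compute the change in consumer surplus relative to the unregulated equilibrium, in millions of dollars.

-4422

Rearranging supply gives qs = 8p - 161. Equilibrium: 249 - 2p = 8p - 161, so 410 = 10p and p* = 41, q* = 167.
The floor of 74 is above the equilibrium price 41, so it binds.
At p = 74: qd = 249 - 2·74 = 101 and qs = 8·74 - 161 = 431.
Consumer surplus without the control is ½ · (124.5 - 41) · 167 = 6972.25.
With the floor, consumers buy 101 units at 74, so CS = ½ · (124.5 - 74) · 101 = 2550.25.
Change in consumer surplus = 2550.25 - 6972.25 = -4422.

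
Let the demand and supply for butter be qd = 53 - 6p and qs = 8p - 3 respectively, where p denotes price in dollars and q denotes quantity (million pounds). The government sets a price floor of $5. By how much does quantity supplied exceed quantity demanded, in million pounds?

Setting quantity demanded equal to quantity supplied, 53 - 6p = 8p - 3, gives p* = 4 and q* = 29.
Because the floor (5) lies above the market-clearing price, it is binding.
At p = 5: qd = 53 - 6·5 = 23 and qs = 8·5 - 3 = 37.
Surplus = qs - qd = 37 - 23 = 14.

14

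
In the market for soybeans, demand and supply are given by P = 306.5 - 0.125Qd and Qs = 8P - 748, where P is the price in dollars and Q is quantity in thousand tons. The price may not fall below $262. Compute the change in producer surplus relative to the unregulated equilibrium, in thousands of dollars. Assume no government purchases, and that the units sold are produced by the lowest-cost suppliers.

Rearranging demand gives Qd = 2452 - 8P. Setting quantity demanded equal to quantity supplied, 2452 - 8P = 8P - 748, gives P* = 200 and Q* = 852.
Since 262 > 200, the floor is binding.
At P = 262: Qd = 2452 - 8·262 = 356 and Qs = 8·262 - 748 = 1348.
Producer surplus without the control is ½ · (200 - 93.5) · 852 = 45369.
With the floor, 356 units are sold at 262. The supply price at Q = 356 is 138, so PS = ½ · [(262 - 93.5) + (262 - 138)] · 356 = 52065.
Change in producer surplus = 52065 - 45369 = 6696.

6696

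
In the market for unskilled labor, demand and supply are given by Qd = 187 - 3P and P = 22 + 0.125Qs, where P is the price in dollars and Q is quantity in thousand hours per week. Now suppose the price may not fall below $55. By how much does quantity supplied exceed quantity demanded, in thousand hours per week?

Rearranging supply gives Qs = 8P - 176. Setting quantity demanded equal to quantity supplied, 187 - 3P = 8P - 176, gives P* = 33 and Q* = 88.
The floor of 55 is above the equilibrium price 33, so it binds.
At P = 55: Qd = 187 - 3·55 = 22 and Qs = 8·55 - 176 = 264.
Surplus = Qs - Qd = 264 - 22 = 242.

242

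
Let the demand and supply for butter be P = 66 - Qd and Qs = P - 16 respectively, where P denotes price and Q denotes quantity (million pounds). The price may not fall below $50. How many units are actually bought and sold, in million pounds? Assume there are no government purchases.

16

Rearranging demand gives Qd = 66 - P. Without the control the market clears where 66 - P = P - 16, i.e. P* = 41 and Q* = 25.
Since 50 > 41, the floor is binding.
At P = 50: Qd = 66 - 50 = 16 and Qs = 50 - 16 = 34.
The quantity actually transacted is the short side, demand: 16.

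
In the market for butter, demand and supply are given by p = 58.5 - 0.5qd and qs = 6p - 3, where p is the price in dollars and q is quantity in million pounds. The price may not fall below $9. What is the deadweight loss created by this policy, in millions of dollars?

Rearranging demand gives qd = 117 - 2p. Equilibrium: 117 - 2p = 6p - 3, so 120 = 8p and p* = 15, q* = 87.
Since 9 is below p* = 15, the floor does not bind and the free-market outcome prevails.
Since the control does not bind, no trades are prevented and deadweight loss is zero.

0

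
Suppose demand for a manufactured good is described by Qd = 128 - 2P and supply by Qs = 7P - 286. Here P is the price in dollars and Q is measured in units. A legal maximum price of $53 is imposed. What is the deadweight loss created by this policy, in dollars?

Equilibrium: 128 - 2P = 7P - 286, so 414 = 9P and P* = 46, Q* = 36.
Since 53 is above P* = 46, the ceiling does not bind and the free-market outcome prevails.
Since the control does not bind, no trades are prevented and deadweight loss is zero.

0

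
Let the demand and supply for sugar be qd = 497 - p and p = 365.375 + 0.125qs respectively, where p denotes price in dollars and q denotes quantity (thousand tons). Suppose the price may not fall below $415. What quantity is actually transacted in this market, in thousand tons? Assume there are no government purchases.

Rearranging supply gives qs = 8p - 2923. In a free market, 497 - p = 8p - 2923 gives the equilibrium p* = 380, q* = 117.
Because the floor (415) lies above the market-clearing price, it is binding.
At p = 415: qd = 497 - 415 = 82 and qs = 8·415 - 2923 = 397.
The quantity actually transacted is the short side, demand: 82.

82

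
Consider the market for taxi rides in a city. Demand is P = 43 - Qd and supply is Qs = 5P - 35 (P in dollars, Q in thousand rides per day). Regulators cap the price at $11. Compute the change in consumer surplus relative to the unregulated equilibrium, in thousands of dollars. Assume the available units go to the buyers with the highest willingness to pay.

Rearranging demand gives Qd = 43 - P. Setting quantity demanded equal to quantity supplied, 43 - P = 5P - 35, gives P* = 13 and Q* = 30.
The ceiling of 11 is below the equilibrium price 13, so it binds.
At P = 11: Qd = 43 - 11 = 32 and Qs = 5·11 - 35 = 20.
Consumer surplus without the control is ½ · (43 - 13) · 30 = 450.
With the ceiling, 20 units are sold at 11 (assume they go to the highest-value buyers). The demand price at Q = 20 is 23, so CS = ½ · [(43 - 11) + (23 - 11)] · 20 = 440.
Change in consumer surplus = 440 - 450 = -10.

-10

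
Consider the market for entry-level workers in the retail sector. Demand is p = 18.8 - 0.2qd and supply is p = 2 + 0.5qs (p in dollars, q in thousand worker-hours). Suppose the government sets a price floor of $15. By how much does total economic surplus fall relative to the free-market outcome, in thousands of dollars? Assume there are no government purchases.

Rearranging demand gives qd = 94 - 5p; rearranging supply gives qs = 2p - 4. In a free market, 94 - 5p = 2p - 4 gives the equilibrium p* = 14, q* = 24.
Since 15 > 14, the floor is binding.
At p = 15: qd = 94 - 5·15 = 19 and qs = 2·15 - 4 = 26.
Quantity traded falls to 19. At q = 19 the demand price is (94 - 19)/5 = 15 and the supply price is (4 + 19)/2 = 11.5.
Deadweight loss = ½ · (15 - 11.5) · (24 - 19) = ½ · 3.5 · 5 = 8.75.

8.75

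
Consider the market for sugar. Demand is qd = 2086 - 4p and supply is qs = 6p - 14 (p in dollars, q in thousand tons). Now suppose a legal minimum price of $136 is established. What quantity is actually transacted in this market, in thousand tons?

Equilibrium: 2086 - 4p = 6p - 14, so 2100 = 10p and p* = 210, q* = 1246.
The floor of 136 is below the equilibrium price 210, so it is not binding; the market clears at p* = 210, q* = 1246.

1246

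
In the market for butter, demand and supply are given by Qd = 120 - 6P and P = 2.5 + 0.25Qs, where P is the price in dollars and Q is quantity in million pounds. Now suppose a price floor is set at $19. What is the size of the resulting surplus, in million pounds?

60

Rearranging supply gives Qs = 4P - 10. Equilibrium: 120 - 6P = 4P - 10, so 130 = 10P and P* = 13, Q* = 42.
Because the floor (19) lies above the market-clearing price, it is binding.
At P = 19: Qd = 120 - 6·19 = 6 and Qs = 4·19 - 10 = 66.
Surplus = Qs - Qd = 66 - 6 = 60.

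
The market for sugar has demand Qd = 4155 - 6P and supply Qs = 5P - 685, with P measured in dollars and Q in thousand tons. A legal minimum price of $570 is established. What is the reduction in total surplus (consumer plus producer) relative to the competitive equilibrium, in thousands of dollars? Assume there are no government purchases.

111540

Setting quantity demanded equal to quantity supplied, 4155 - 6P = 5P - 685, gives P* = 440 and Q* = 1515.
The floor of 570 is above the equilibrium price 440, so it binds.
At P = 570: Qd = 4155 - 6·570 = 735 and Qs = 5·570 - 685 = 2165.
Quantity traded falls to 735. At Q = 735 the demand price is (4155 - 735)/6 = 570 and the supply price is (685 + 735)/5 = 284.
Deadweight loss = ½ · (570 - 284) · (1515 - 735) = ½ · 286 · 780 = 111540.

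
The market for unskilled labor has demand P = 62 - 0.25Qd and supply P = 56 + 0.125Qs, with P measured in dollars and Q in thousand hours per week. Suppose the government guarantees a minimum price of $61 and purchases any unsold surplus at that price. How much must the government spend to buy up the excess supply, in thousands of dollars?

2196

Rearranging demand gives Qd = 248 - 4P; rearranging supply gives Qs = 8P - 448. Without the control the market clears where 248 - 4P = 8P - 448, i.e. P* = 58 and Q* = 16.
The floor of 61 is above the equilibrium price 58, so it binds.
At P = 61: Qd = 248 - 4·61 = 4 and Qs = 8·61 - 448 = 40.
Surplus = Qs - Qd = 36.
Government expenditure = surplus × support price = 36 × 61 = 2196.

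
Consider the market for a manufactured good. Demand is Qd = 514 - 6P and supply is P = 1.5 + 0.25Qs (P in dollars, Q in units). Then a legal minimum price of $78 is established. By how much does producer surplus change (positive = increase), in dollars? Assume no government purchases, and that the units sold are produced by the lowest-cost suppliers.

-1846

Rearranging supply gives Qs = 4P - 6. Without the control the market clears where 514 - 6P = 4P - 6, i.e. P* = 52 and Q* = 202.
Since 78 > 52, the floor is binding.
At P = 78: Qd = 514 - 6·78 = 46 and Qs = 4·78 - 6 = 306.
Producer surplus without the control is ½ · (52 - 1.5) · 202 = 5100.5.
With the floor, 46 units are sold at 78. The supply price at Q = 46 is 13, so PS = ½ · [(78 - 1.5) + (78 - 13)] · 46 = 3254.5.
Change in producer surplus = 3254.5 - 5100.5 = -1846.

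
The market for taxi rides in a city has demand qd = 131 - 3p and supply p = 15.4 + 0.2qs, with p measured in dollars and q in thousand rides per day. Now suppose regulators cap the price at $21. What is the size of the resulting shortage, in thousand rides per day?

40

Rearranging supply gives qs = 5p - 77. In a free market, 131 - 3p = 5p - 77 gives the equilibrium p* = 26, q* = 53.
The ceiling of 21 is below the equilibrium price 26, so it binds.
At p = 21: qd = 131 - 3·21 = 68 and qs = 5·21 - 77 = 28.
Shortage = qd - qs = 68 - 28 = 40.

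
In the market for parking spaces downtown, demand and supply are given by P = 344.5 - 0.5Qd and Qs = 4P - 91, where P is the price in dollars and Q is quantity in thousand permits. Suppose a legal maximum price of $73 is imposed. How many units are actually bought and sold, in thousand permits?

201

Rearranging demand gives Qd = 689 - 2P. Equilibrium: 689 - 2P = 4P - 91, so 780 = 6P and P* = 130, Q* = 429.
Since 73 < 130, the ceiling is binding.
At P = 73: Qd = 689 - 2·73 = 543 and Qs = 4·73 - 91 = 201.
The quantity actually transacted is the short side, supply: 201.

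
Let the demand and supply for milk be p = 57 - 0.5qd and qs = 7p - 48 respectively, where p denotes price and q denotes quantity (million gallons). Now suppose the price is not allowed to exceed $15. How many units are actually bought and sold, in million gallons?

Rearranging demand gives qd = 114 - 2p. Setting quantity demanded equal to quantity supplied, 114 - 2p = 7p - 48, gives p* = 18 and q* = 78.
Since 15 < 18, the ceiling is binding.
At p = 15: qd = 114 - 2·15 = 84 and qs = 7·15 - 48 = 57.
The quantity actually transacted is the short side, supply: 57.

57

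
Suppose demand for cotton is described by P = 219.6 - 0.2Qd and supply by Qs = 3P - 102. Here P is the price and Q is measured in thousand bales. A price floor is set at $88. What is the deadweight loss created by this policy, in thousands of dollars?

Rearranging demand gives Qd = 1098 - 5P. In a free market, 1098 - 5P = 3P - 102 gives the equilibrium P* = 150, Q* = 348.
Since 88 is below P* = 150, the floor does not bind and the free-market outcome prevails.
Since the control does not bind, no trades are prevented and deadweight loss is zero.

0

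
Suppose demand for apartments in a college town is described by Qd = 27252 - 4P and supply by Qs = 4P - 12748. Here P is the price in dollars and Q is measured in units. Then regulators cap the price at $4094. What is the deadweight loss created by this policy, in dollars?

3283344

Equilibrium: 27252 - 4P = 4P - 12748, so 40000 = 8P and P* = 5000, Q* = 7252.
The ceiling of 4094 is below the equilibrium price 5000, so it binds.
At P = 4094: Qd = 27252 - 4·4094 = 10876 and Qs = 4·4094 - 12748 = 3628.
Quantity traded falls to 3628. At Q = 3628 the demand price is (27252 - 3628)/4 = 5906 and the supply price is (12748 + 3628)/4 = 4094.
Deadweight loss = ½ · (5906 - 4094) · (7252 - 3628) = ½ · 1812 · 3624 = 3283344.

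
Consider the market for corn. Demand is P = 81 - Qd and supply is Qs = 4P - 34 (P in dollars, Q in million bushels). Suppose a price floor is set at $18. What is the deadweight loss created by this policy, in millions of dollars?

0

Rearranging demand gives Qd = 81 - P. Equilibrium: 81 - P = 4P - 34, so 115 = 5P and P* = 23, Q* = 58.
Since 18 is below P* = 23, the floor does not bind and the free-market outcome prevails.
Since the control does not bind, no trades are prevented and deadweight loss is zero.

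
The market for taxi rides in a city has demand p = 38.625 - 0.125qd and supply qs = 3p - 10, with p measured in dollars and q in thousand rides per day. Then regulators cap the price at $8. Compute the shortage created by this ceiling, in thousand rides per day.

Rearranging demand gives qd = 309 - 8p. Setting quantity demanded equal to quantity supplied, 309 - 8p = 3p - 10, gives p* = 29 and q* = 77.
The ceiling of 8 is below the equilibrium price 29, so it binds.
At p = 8: qd = 309 - 8·8 = 245 and qs = 3·8 - 10 = 14.
Shortage = qd - qs = 245 - 14 = 231.

231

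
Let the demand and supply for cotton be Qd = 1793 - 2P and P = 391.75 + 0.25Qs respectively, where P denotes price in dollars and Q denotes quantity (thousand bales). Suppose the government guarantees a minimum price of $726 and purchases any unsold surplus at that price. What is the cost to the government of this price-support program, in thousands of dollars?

Rearranging supply gives Qs = 4P - 1567. Without the control the market clears where 1793 - 2P = 4P - 1567, i.e. P* = 560 and Q* = 673.
Since 726 > 560, the floor is binding.
At P = 726: Qd = 1793 - 2·726 = 341 and Qs = 4·726 - 1567 = 1337.
Surplus = Qs - Qd = 996.
Government expenditure = surplus × support price = 996 × 726 = 723096.

723096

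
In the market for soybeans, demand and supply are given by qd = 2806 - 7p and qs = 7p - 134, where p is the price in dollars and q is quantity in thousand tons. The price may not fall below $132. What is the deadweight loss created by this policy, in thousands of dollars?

0

In a free market, 2806 - 7p = 7p - 134 gives the equilibrium p* = 210, q* = 1336.
The floor of 132 is below the equilibrium price 210, so it is not binding; the market clears at p* = 210, q* = 1336.
Since the control does not bind, no trades are prevented and deadweight loss is zero.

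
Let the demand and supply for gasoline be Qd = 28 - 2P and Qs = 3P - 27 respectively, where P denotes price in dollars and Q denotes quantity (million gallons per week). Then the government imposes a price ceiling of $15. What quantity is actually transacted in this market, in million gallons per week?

Without the control the market clears where 28 - 2P = 3P - 27, i.e. P* = 11 and Q* = 6.
Since 15 is above P* = 11, the ceiling does not bind and the free-market outcome prevails.

6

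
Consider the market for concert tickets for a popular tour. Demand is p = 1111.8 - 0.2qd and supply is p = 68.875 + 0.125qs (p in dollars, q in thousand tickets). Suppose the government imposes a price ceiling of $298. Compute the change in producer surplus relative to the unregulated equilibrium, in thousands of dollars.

-433612

Rearranging demand gives qd = 5559 - 5p; rearranging supply gives qs = 8p - 551. In a free market, 5559 - 5p = 8p - 551 gives the equilibrium p* = 470, q* = 3209.
Because the ceiling (298) lies below the market-clearing price, it is binding.
At p = 298: qd = 5559 - 5·298 = 4069 and qs = 8·298 - 551 = 1833.
Producer surplus without the control is ½ · (470 - 68.875) · 3209 = 643605.0625.
With the ceiling, producers sell 1833 units at 298, so PS = ½ · (298 - 68.875) · 1833 = 209993.0625.
Change in producer surplus = 209993.0625 - 643605.0625 = -433612.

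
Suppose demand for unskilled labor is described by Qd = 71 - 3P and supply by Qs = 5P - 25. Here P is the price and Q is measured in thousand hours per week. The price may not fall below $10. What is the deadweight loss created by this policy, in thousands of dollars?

In a free market, 71 - 3P = 5P - 25 gives the equilibrium P* = 12, Q* = 35.
Since 10 is below P* = 12, the floor does not bind and the free-market outcome prevails.
Since the control does not bind, no trades are prevented and deadweight loss is zero.

0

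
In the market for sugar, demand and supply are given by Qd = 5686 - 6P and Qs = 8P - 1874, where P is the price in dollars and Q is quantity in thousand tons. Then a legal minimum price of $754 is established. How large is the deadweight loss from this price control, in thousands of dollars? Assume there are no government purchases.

240429

In a free market, 5686 - 6P = 8P - 1874 gives the equilibrium P* = 540, Q* = 2446.
The floor of 754 is above the equilibrium price 540, so it binds.
At P = 754: Qd = 5686 - 6·754 = 1162 and Qs = 8·754 - 1874 = 4158.
Quantity traded falls to 1162. At Q = 1162 the demand price is (5686 - 1162)/6 = 754 and the supply price is (1874 + 1162)/8 = 379.5.
Deadweight loss = ½ · (754 - 379.5) · (2446 - 1162) = ½ · 374.5 · 1284 = 240429.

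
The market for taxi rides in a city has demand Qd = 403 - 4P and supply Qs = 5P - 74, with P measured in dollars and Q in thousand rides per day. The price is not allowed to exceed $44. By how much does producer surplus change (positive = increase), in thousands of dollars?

-1516.5

Without the control the market clears where 403 - 4P = 5P - 74, i.e. P* = 53 and Q* = 191.
The ceiling of 44 is below the equilibrium price 53, so it binds.
At P = 44: Qd = 403 - 4·44 = 227 and Qs = 5·44 - 74 = 146.
Producer surplus without the control is ½ · (53 - 14.8) · 191 = 3648.1.
With the ceiling, producers sell 146 units at 44, so PS = ½ · (44 - 14.8) · 146 = 2131.6.
Change in producer surplus = 2131.6 - 3648.1 = -1516.5.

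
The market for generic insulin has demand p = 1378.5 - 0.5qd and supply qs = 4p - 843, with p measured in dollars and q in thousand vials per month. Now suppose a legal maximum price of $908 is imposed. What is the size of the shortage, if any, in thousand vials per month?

0

Rearranging demand gives qd = 2757 - 2p. Without the control the market clears where 2757 - 2p = 4p - 843, i.e. p* = 600 and q* = 1557.
Since 908 is above p* = 600, the ceiling does not bind and the free-market outcome prevails.
Since the control does not bind, there is no shortage.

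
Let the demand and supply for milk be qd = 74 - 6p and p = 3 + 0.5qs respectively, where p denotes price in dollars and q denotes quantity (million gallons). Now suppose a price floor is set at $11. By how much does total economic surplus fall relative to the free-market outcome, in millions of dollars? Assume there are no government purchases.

Rearranging supply gives qs = 2p - 6. Equilibrium: 74 - 6p = 2p - 6, so 80 = 8p and p* = 10, q* = 14.
Since 11 > 10, the floor is binding.
At p = 11: qd = 74 - 6·11 = 8 and qs = 2·11 - 6 = 16.
Quantity traded falls to 8. At q = 8 the demand price is (74 - 8)/6 = 11 and the supply price is (6 + 8)/2 = 7.
Deadweight loss = ½ · (11 - 7) · (14 - 8) = ½ · 4 · 6 = 12.

12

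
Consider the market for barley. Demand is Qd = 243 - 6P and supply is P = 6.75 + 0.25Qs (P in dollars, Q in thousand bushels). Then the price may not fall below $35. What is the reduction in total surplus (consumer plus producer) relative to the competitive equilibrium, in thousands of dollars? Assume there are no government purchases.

Rearranging supply gives Qs = 4P - 27. In a free market, 243 - 6P = 4P - 27 gives the equilibrium P* = 27, Q* = 81.
Since 35 > 27, the floor is binding.
At P = 35: Qd = 243 - 6·35 = 33 and Qs = 4·35 - 27 = 113.
Quantity traded falls to 33. At Q = 33 the demand price is (243 - 33)/6 = 35 and the supply price is (27 + 33)/4 = 15.
Deadweight loss = ½ · (35 - 15) · (81 - 33) = ½ · 20 · 48 = 480.

480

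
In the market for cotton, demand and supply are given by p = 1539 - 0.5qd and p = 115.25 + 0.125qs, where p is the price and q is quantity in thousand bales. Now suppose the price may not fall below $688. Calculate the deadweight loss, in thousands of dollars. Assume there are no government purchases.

Rearranging demand gives qd = 3078 - 2p; rearranging supply gives qs = 8p - 922. Setting quantity demanded equal to quantity supplied, 3078 - 2p = 8p - 922, gives p* = 400 and q* = 2278.
The floor of 688 is above the equilibrium price 400, so it binds.
At p = 688: qd = 3078 - 2·688 = 1702 and qs = 8·688 - 922 = 4582.
Quantity traded falls to 1702. At q = 1702 the demand price is (3078 - 1702)/2 = 688 and the supply price is (922 + 1702)/8 = 328.
Deadweight loss = ½ · (688 - 328) · (2278 - 1702) = ½ · 360 · 576 = 103680.

103680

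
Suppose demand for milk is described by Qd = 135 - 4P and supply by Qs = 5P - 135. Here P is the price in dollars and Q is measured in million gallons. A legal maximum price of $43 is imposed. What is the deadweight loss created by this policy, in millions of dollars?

Without the control the market clears where 135 - 4P = 5P - 135, i.e. P* = 30 and Q* = 15.
The ceiling of 43 is above the equilibrium price 30, so it is not binding; the market clears at P* = 30, Q* = 15.
Since the control does not bind, no trades are prevented and deadweight loss is zero.

0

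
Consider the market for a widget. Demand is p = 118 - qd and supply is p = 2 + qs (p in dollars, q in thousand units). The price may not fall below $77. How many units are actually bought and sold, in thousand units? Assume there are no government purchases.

41

Rearranging demand gives qd = 118 - p; rearranging supply gives qs = p - 2. Equilibrium: 118 - p = p - 2, so 120 = 2p and p* = 60, q* = 58.
The floor of 77 is above the equilibrium price 60, so it binds.
At p = 77: qd = 118 - 77 = 41 and qs = 77 - 2 = 75.
The quantity actually transacted is the short side, demand: 41.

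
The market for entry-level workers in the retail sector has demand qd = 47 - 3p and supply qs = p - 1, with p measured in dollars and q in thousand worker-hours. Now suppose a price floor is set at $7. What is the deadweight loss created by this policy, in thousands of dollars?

Equilibrium: 47 - 3p = p - 1, so 48 = 4p and p* = 12, q* = 11.
The floor of 7 is below the equilibrium price 12, so it is not binding; the market clears at p* = 12, q* = 11.
Since the control does not bind, no trades are prevented and deadweight loss is zero.

0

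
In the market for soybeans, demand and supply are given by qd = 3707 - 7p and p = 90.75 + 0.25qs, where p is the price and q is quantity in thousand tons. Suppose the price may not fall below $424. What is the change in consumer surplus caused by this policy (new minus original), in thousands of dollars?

-50112

Rearranging supply gives qs = 4p - 363. Setting quantity demanded equal to quantity supplied, 3707 - 7p = 4p - 363, gives p* = 370 and q* = 1117.
Because the floor (424) lies above the market-clearing price, it is binding.
At p = 424: qd = 3707 - 7·424 = 739 and qs = 4·424 - 363 = 1333.
Consumer surplus without the control is ½ · (3707/7 - 370) · 1117 = 1247689/14.
With the floor, consumers buy 739 units at 424, so CS = ½ · (3707/7 - 424) · 739 = 546121/14.
Change in consumer surplus = 546121/14 - 1247689/14 = -50112.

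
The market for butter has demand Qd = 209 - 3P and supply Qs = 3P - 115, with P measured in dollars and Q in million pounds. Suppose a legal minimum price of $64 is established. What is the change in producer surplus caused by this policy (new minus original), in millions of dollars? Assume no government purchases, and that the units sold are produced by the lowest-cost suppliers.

20

Equilibrium: 209 - 3P = 3P - 115, so 324 = 6P and P* = 54, Q* = 47.
Because the floor (64) lies above the market-clearing price, it is binding.
At P = 64: Qd = 209 - 3·64 = 17 and Qs = 3·64 - 115 = 77.
Producer surplus without the control is ½ · (54 - 115/3) · 47 = 2209/6.
With the floor, 17 units are sold at 64. The supply price at Q = 17 is 44, so PS = ½ · [(64 - 115/3) + (64 - 44)] · 17 = 2329/6.
Change in producer surplus = 2329/6 - 2209/6 = 20.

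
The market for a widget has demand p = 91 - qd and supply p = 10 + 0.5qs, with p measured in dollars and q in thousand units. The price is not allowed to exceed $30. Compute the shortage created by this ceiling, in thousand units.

21

Rearranging demand gives qd = 91 - p; rearranging supply gives qs = 2p - 20. In a free market, 91 - p = 2p - 20 gives the equilibrium p* = 37, q* = 54.
Since 30 < 37, the ceiling is binding.
At p = 30: qd = 91 - 30 = 61 and qs = 2·30 - 20 = 40.
Shortage = qd - qs = 61 - 40 = 21.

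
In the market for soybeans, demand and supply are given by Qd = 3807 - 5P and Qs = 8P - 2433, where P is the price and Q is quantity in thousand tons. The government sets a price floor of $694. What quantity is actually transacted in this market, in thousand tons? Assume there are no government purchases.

337

Without the control the market clears where 3807 - 5P = 8P - 2433, i.e. P* = 480 and Q* = 1407.
Because the floor (694) lies above the market-clearing price, it is binding.
At P = 694: Qd = 3807 - 5·694 = 337 and Qs = 8·694 - 2433 = 3119.
The quantity actually transacted is the short side, demand: 337.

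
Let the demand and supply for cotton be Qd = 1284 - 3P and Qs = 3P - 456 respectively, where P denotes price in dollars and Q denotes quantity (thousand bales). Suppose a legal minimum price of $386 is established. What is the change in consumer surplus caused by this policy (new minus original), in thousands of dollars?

In a free market, 1284 - 3P = 3P - 456 gives the equilibrium P* = 290, Q* = 414.
Because the floor (386) lies above the market-clearing price, it is binding.
At P = 386: Qd = 1284 - 3·386 = 126 and Qs = 3·386 - 456 = 702.
Consumer surplus without the control is ½ · (428 - 290) · 414 = 28566.
With the floor, consumers buy 126 units at 386, so CS = ½ · (428 - 386) · 126 = 2646.
Change in consumer surplus = 2646 - 28566 = -25920.

-25920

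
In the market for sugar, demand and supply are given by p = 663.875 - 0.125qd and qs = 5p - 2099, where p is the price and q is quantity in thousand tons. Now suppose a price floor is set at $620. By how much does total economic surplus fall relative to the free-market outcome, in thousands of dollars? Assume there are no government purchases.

Rearranging demand gives qd = 5311 - 8p. Equilibrium: 5311 - 8p = 5p - 2099, so 7410 = 13p and p* = 570, q* = 751.
Because the floor (620) lies above the market-clearing price, it is binding.
At p = 620: qd = 5311 - 8·620 = 351 and qs = 5·620 - 2099 = 1001.
Quantity traded falls to 351. At q = 351 the demand price is (5311 - 351)/8 = 620 and the supply price is (2099 + 351)/5 = 490.
Deadweight loss = ½ · (620 - 490) · (751 - 351) = ½ · 130 · 400 = 26000.

26000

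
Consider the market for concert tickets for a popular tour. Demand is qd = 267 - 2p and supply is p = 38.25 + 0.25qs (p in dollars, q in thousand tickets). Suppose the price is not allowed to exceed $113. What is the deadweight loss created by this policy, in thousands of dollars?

Rearranging supply gives qs = 4p - 153. Setting quantity demanded equal to quantity supplied, 267 - 2p = 4p - 153, gives p* = 70 and q* = 127.
The ceiling of 113 is above the equilibrium price 70, so it is not binding; the market clears at p* = 70, q* = 127.
Since the control does not bind, no trades are prevented and deadweight loss is zero.

0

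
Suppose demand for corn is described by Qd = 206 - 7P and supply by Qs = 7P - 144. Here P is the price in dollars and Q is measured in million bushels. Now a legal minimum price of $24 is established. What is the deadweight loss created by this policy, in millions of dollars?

0

Without the control the market clears where 206 - 7P = 7P - 144, i.e. P* = 25 and Q* = 31.
Since 24 is below P* = 25, the floor does not bind and the free-market outcome prevails.
Since the control does not bind, no trades are prevented and deadweight loss is zero.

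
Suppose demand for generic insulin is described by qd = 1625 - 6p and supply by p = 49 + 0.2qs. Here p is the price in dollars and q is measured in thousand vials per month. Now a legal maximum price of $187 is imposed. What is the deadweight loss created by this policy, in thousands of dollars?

0

Rearranging supply gives qs = 5p - 245. Equilibrium: 1625 - 6p = 5p - 245, so 1870 = 11p and p* = 170, q* = 605.
The ceiling of 187 is above the equilibrium price 170, so it is not binding; the market clears at p* = 170, q* = 605.
Since the control does not bind, no trades are prevented and deadweight loss is zero.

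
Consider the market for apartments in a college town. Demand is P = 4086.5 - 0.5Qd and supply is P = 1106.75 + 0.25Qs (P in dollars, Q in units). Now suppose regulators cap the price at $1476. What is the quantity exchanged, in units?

1477

Rearranging demand gives Qd = 8173 - 2P; rearranging supply gives Qs = 4P - 4427. In a free market, 8173 - 2P = 4P - 4427 gives the equilibrium P* = 2100, Q* = 3973.
Because the ceiling (1476) lies below the market-clearing price, it is binding.
At P = 1476: Qd = 8173 - 2·1476 = 5221 and Qs = 4·1476 - 4427 = 1477.
The quantity actually transacted is the short side, supply: 1477.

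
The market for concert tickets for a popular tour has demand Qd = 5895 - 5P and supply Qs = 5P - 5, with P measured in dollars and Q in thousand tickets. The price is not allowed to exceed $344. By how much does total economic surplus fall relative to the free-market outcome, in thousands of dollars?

302580

Without the control the market clears where 5895 - 5P = 5P - 5, i.e. P* = 590 and Q* = 2945.
Because the ceiling (344) lies below the market-clearing price, it is binding.
At P = 344: Qd = 5895 - 5·344 = 4175 and Qs = 5·344 - 5 = 1715.
Quantity traded falls to 1715. At Q = 1715 the demand price is (5895 - 1715)/5 = 836 and the supply price is (5 + 1715)/5 = 344.
Deadweight loss = ½ · (836 - 344) · (2945 - 1715) = ½ · 492 · 1230 = 302580.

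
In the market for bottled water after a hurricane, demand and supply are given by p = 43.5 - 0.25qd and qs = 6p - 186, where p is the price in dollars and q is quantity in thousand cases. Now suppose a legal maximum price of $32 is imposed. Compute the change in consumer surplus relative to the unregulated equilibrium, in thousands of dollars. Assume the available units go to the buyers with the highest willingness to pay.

Rearranging demand gives qd = 174 - 4p. Without the control the market clears where 174 - 4p = 6p - 186, i.e. p* = 36 and q* = 30.
The ceiling of 32 is below the equilibrium price 36, so it binds.
At p = 32: qd = 174 - 4·32 = 46 and qs = 6·32 - 186 = 6.
Consumer surplus without the control is ½ · (43.5 - 36) · 30 = 112.5.
With the ceiling, 6 units are sold at 32 (assume they go to the highest-value buyers). The demand price at q = 6 is 42, so CS = ½ · [(43.5 - 32) + (42 - 32)] · 6 = 64.5.
Change in consumer surplus = 64.5 - 112.5 = -48.

-48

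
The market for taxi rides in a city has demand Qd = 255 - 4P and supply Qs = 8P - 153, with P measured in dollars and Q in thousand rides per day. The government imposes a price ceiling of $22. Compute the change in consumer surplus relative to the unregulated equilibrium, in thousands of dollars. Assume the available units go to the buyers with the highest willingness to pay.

Without the control the market clears where 255 - 4P = 8P - 153, i.e. P* = 34 and Q* = 119.
The ceiling of 22 is below the equilibrium price 34, so it binds.
At P = 22: Qd = 255 - 4·22 = 167 and Qs = 8·22 - 153 = 23.
Consumer surplus without the control is ½ · (63.75 - 34) · 119 = 1770.125.
With the ceiling, 23 units are sold at 22 (assume they go to the highest-value buyers). The demand price at Q = 23 is 58, so CS = ½ · [(63.75 - 22) + (58 - 22)] · 23 = 894.125.
Change in consumer surplus = 894.125 - 1770.125 = -876.

-876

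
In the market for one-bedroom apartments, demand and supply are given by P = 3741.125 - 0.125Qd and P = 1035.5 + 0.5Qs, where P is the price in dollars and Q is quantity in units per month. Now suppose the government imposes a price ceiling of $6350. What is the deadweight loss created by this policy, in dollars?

Rearranging demand gives Qd = 29929 - 8P; rearranging supply gives Qs = 2P - 2071. Equilibrium: 29929 - 8P = 2P - 2071, so 32000 = 10P and P* = 3200, Q* = 4329.
Since 6350 is above P* = 3200, the ceiling does not bind and the free-market outcome prevails.
Since the control does not bind, no trades are prevented and deadweight loss is zero.

0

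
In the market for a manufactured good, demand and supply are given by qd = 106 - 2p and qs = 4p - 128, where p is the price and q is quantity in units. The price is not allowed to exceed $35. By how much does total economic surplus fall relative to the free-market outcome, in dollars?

Without the control the market clears where 106 - 2p = 4p - 128, i.e. p* = 39 and q* = 28.
Because the ceiling (35) lies below the market-clearing price, it is binding.
At p = 35: qd = 106 - 2·35 = 36 and qs = 4·35 - 128 = 12.
Quantity traded falls to 12. At q = 12 the demand price is (106 - 12)/2 = 47 and the supply price is (128 + 12)/4 = 35.
Deadweight loss = ½ · (47 - 35) · (28 - 12) = ½ · 12 · 16 = 96.

96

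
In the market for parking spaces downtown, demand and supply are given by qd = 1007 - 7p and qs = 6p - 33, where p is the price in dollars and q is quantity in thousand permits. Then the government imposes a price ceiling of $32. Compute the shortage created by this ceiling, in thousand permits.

624

In a free market, 1007 - 7p = 6p - 33 gives the equilibrium p* = 80, q* = 447.
Since 32 < 80, the ceiling is binding.
At p = 32: qd = 1007 - 7·32 = 783 and qs = 6·32 - 33 = 159.
Shortage = qd - qs = 783 - 159 = 624.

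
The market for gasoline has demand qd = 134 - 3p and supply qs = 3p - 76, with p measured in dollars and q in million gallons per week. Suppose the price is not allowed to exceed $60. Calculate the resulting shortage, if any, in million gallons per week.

0

Without the control the market clears where 134 - 3p = 3p - 76, i.e. p* = 35 and q* = 29.
The ceiling of 60 is above the equilibrium price 35, so it is not binding; the market clears at p* = 35, q* = 29.
Since the control does not bind, there is no shortage.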